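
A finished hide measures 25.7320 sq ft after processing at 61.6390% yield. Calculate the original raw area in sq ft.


Formula: raw = finished * 100 / yield
Substituting: raw = 25.7320 * 100 / 61.6390
Result: 41.7463 sq ft


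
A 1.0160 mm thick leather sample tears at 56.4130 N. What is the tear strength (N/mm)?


Formula: Tear strength = force / thickness
Substituting: Tear strength = 56.4130 / 1.0160
Result: 55.5246 N/mm


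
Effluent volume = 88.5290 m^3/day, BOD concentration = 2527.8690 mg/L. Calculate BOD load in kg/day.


Formula: BOD_load = volume * conc / 1000
Substituting: BOD_load = 88.5290 * 2527.8690 / 1000
Result: 223.7897 kg/day


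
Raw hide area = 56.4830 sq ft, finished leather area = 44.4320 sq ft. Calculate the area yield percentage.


Formula: Yield = finished / raw * 100
Substituting: Yield = 44.4320 / 56.4830 * 100
Result: 78.6644 %


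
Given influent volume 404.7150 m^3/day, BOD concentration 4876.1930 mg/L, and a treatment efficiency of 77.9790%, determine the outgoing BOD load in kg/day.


Load_in = volume * conc / 1000 = 404.7150 * 4876.1930 / 1000 = 1973.4684 kg/day
Removed = Load_in * eff / 100 = 1973.4684 * 77.9790 / 100 = 1538.8910 kg/day
Load_out = Load_in - Removed = 1973.4684 - 1538.8910 = 434.5775 kg/day


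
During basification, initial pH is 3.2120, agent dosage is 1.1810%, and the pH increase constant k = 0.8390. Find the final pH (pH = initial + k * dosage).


Formula: pH_final = pH_initial + k * base_pct
Substituting: pH_final = 3.2120 + 0.8390 * 1.1810
Result: 4.2029


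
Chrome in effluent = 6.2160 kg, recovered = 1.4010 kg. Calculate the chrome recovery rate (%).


Formula: Recovery = recovered / input * 100
Substituting: Recovery = 1.4010 / 6.2160 * 100
Result: 22.5386 %


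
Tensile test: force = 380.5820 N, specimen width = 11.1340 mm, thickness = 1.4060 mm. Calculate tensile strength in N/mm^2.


Formula: TS = force / (width * thickness)
Substituting: TS = 380.5820 / (11.1340 * 1.4060)
Result: 24.3115 N/mm^2


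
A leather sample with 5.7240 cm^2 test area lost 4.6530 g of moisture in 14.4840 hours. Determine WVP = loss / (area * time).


Formula: WVP = loss / (area * time)
Substituting: WVP = 4.6530 / (5.7240 * 14.4840)
Result: 0.0561235 g/(cm^2*hr)


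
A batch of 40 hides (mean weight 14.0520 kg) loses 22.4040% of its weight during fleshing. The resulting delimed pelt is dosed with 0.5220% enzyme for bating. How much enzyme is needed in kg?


Total_raw = N * avg_wt = 40 * 14.0520 = 562.0800 kg
Substrate = Total_raw * (1 - loss/100) = 562.0800 * (1 - 22.4040/100) = 436.1516 kg
Enzyme = Substrate * pct / 100 = 436.1516 * 0.5220 / 100 = 2.2767 kg


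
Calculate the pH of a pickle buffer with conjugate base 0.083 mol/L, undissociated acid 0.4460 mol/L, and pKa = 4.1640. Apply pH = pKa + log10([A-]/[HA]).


ratio = [A-] / [HA] = 0.083 / 0.4460 = 0.1861
log10(ratio) = -0.7303
pH = pKa + log10(ratio) = 4.1640 - 0.7303 = 3.4337


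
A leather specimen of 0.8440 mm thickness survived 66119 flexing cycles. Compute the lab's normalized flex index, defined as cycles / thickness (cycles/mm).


Formula: Index = cycles / thickness
Substituting: Index = 66119 / 0.8440
Result: 78340.0474 cycles/mm


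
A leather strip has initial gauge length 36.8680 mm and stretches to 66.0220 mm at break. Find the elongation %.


Formula: Elongation = (Lf - L0) / L0 * 100
Substituting: Elongation = (66.0220 - 36.8680) / 36.8680 * 100
Result: 79.0767 %


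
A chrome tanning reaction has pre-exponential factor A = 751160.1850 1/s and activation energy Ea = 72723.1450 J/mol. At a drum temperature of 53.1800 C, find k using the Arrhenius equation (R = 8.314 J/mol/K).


T_K = T_C + 273.15 = 53.1800 + 273.15 = 326.3300 K
exponent = -Ea / (R * T_K) = -72723.1450 / (8.314 * 326.3300) = -26.8044
k = A * exp(exponent) = 751160.1850 * exp(-26.8044) = 1.7169e-06 1/s


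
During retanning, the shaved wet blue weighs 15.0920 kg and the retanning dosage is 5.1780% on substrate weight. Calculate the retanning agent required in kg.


Formula: Retan = substrate * pct / 100
Substituting: Retan = 15.0920 * 5.1780 / 100
Result: 0.7815 kg


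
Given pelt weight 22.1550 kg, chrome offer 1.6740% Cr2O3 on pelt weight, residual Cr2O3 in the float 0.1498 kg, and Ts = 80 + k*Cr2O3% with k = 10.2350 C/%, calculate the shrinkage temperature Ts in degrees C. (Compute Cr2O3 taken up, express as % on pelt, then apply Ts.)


Offered = pelt * offer_pct / 100 = 22.1550 * 1.6740 / 100 = 0.3709 kg
Uptake = offered - residual = 0.3709 - 0.1498 = 0.2211 kg
Cr2O3% on pelt = uptake / pelt * 100 = 0.2211 / 22.1550 * 100 = 0.9979 %
Ts = 80 + k * Cr2O3% = 80 + 10.2350 * 0.9979 = 90.2130 C


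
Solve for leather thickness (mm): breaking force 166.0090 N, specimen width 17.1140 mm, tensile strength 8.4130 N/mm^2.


Formula: t = F / (TS * w)
Substituting: t = 166.0090 / (8.4130 * 17.1140)
Result: 1.1530 mm


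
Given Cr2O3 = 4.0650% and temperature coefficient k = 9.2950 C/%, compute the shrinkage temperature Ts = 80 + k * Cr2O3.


Formula: Ts = 80 + k * Cr2O3
Substituting: Ts = 80 + 9.2950 * 4.0650
Result: 117.7842 C


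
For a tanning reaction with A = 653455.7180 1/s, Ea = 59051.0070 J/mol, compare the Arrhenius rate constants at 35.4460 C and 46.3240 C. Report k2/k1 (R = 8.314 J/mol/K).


T1 = 35.4460 + 273.15 = 308.5960 K; T2 = 46.3240 + 273.15 = 319.4740 K
k1 = A * exp(-Ea/(R*T1)) = 653455.7180 * exp(-59051.0070/(8.314*308.5960)) = 6.6002e-05 1/s
k2 = A * exp(-Ea/(R*T2)) = 653455.7180 * exp(-59051.0070/(8.314*319.4740)) = 1.4451e-04 1/s
k2/k1 = 1.4451e-04 / 6.6002e-05 = 2.1895


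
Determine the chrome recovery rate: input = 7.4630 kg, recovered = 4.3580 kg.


Formula: Recovery = recovered / input * 100
Substituting: Recovery = 4.3580 / 7.4630 * 100
Result: 58.3947 %


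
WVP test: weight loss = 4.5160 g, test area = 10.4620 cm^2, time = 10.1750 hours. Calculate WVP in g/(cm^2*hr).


Formula: WVP = loss / (area * time)
Substituting: WVP = 4.5160 / (10.4620 * 10.1750)
Result: 0.0424233 g/(cm^2*hr)


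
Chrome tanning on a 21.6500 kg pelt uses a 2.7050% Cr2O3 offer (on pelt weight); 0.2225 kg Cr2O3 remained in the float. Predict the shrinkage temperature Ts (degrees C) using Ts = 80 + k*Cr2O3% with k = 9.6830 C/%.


Offered = pelt * offer_pct / 100 = 21.6500 * 2.7050 / 100 = 0.5856 kg
Uptake = offered - residual = 0.5856 - 0.2225 = 0.3631 kg
Cr2O3% on pelt = uptake / pelt * 100 = 0.3631 / 21.6500 * 100 = 1.6773 %
Ts = 80 + k * Cr2O3% = 80 + 9.6830 * 1.6773 = 96.2412 C


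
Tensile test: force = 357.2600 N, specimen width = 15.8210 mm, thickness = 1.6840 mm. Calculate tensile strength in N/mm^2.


Formula: TS = force / (width * thickness)
Substituting: TS = 357.2600 / (15.8210 * 1.6840)
Result: 13.4094 N/mm^2


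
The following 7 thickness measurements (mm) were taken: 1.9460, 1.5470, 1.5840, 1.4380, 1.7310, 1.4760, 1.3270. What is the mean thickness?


Formula: Average = sum / n
Substituting: Average = 11.0490 / 7
Result: 1.5784 mm


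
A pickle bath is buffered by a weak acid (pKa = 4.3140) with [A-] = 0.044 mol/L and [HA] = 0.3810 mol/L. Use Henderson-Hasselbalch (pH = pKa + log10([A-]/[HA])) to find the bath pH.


ratio = [A-] / [HA] = 0.044 / 0.3810 = 0.1155
log10(ratio) = -0.9375
pH = pKa + log10(ratio) = 4.3140 - 0.9375 = 3.3765


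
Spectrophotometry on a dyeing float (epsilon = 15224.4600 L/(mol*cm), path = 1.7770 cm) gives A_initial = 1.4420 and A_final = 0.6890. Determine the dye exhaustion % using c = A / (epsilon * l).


c_initial = A_i / (epsilon * l) = 1.4420 / (15224.4600 * 1.7770) = 5.3301e-05 mol/L
c_final = A_f / (epsilon * l) = 0.6890 / (15224.4600 * 1.7770) = 2.5468e-05 mol/L
Exhaustion = (c_initial - c_final) / c_initial * 100 = (5.3301e-05 - 2.5468e-05) / 5.3301e-05 * 100 = 52.2191 %


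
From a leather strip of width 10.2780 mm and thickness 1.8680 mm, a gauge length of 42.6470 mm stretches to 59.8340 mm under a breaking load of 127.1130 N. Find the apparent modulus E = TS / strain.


TS = F / (w * t) = 127.1130 / (10.2780 * 1.8680) = 6.6207 N/mm^2
strain = (Lf - L0) / L0 = (59.8340 - 42.6470) / 42.6470 = 0.4030
E = TS / strain = 6.6207 / 0.4030 = 16.4283 N/mm^2


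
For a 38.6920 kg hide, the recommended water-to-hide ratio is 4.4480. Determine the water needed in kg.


Formula: Water = hide_weight * ratio
Substituting: Water = 38.6920 * 4.4480
Result: 172.1020 kg


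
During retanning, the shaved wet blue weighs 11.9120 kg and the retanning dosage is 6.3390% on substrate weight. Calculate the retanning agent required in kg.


Formula: Retan = substrate * pct / 100
Substituting: Retan = 11.9120 * 6.3390 / 100
Result: 0.7551 kg


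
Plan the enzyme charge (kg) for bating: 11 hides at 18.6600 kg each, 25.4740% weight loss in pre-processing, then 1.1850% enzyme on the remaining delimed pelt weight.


Total_raw = N * avg_wt = 11 * 18.6600 = 205.2600 kg
Substrate = Total_raw * (1 - loss/100) = 205.2600 * (1 - 25.4740/100) = 152.9721 kg
Enzyme = Substrate * pct / 100 = 152.9721 * 1.1850 / 100 = 1.8127 kg


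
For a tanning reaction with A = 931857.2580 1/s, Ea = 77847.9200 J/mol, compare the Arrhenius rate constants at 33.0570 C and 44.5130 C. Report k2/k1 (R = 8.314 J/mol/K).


T1 = 33.0570 + 273.15 = 306.2070 K; T2 = 44.5130 + 273.15 = 317.6630 K
k1 = A * exp(-Ea/(R*T1)) = 931857.2580 * exp(-77847.9200/(8.314*306.2070)) = 4.8877e-08 1/s
k2 = A * exp(-Ea/(R*T2)) = 931857.2580 * exp(-77847.9200/(8.314*317.6630)) = 1.4724e-07 1/s
k2/k1 = 1.4724e-07 / 4.8877e-08 = 3.0125


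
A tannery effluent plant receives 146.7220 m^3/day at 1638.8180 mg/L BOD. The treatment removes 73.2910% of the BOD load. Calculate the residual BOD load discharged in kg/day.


Load_in = volume * conc / 1000 = 146.7220 * 1638.8180 / 1000 = 240.4507 kg/day
Removed = Load_in * eff / 100 = 240.4507 * 73.2910 / 100 = 176.2287 kg/day
Load_out = Load_in - Removed = 240.4507 - 176.2287 = 64.2220 kg/day


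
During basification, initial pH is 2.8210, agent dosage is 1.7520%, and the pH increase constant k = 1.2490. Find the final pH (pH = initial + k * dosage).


Formula: pH_final = pH_initial + k * base_pct
Substituting: pH_final = 2.8210 + 1.2490 * 1.7520
Result: 5.0092


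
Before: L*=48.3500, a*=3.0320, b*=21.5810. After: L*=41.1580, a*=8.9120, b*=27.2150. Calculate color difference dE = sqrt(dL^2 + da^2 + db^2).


dL = -7.1920, da = 5.8800, db = 5.6340
dE = sqrt((-7.1920)^2 + 5.8800^2 + 5.6340^2) = 10.8647


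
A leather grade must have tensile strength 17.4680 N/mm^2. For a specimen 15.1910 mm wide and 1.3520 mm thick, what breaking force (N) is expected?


Formula: F = TS * w * t
Substituting: F = 17.4680 * 15.1910 * 1.3520
Result: 358.7618 N


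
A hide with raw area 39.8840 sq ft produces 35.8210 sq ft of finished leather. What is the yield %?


Formula: Yield = finished / raw * 100
Substituting: Yield = 35.8210 / 39.8840 * 100
Result: 89.8130 %


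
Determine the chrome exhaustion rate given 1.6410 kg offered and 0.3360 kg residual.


Formula: Uptake = (offered - residual) / offered * 100
Substituting: Uptake = (1.6410 - 0.3360) / 1.6410 * 100
Result: 79.5247 %


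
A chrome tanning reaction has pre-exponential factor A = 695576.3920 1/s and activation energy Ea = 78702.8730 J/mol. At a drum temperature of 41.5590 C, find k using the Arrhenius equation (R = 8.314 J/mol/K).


T_K = T_C + 273.15 = 41.5590 + 273.15 = 314.7090 K
exponent = -Ea / (R * T_K) = -78702.8730 / (8.314 * 314.7090) = -30.0796
k = A * exp(exponent) = 695576.3920 * exp(-30.0796) = 6.0112e-08 1/s


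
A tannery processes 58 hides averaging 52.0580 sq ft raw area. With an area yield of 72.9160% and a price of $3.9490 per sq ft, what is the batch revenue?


Raw_total = N * avg_area = 58 * 52.0580 = 3019.3640 sq ft
Finished = Raw_total * yield / 100 = 3019.3640 * 72.9160 / 100 = 2201.5995 sq ft
Value = Finished * price = 2201.5995 * 3.9490 = 8694.1162 $


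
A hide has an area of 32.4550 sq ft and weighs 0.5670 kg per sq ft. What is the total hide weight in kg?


Formula: Weight = area * weight_per_sqft
Substituting: Weight = 32.4550 * 0.5670
Result: 18.4020 kg


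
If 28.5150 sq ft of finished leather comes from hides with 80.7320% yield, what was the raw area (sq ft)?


Formula: raw = finished * 100 / yield
Substituting: raw = 28.5150 * 100 / 80.7320
Result: 35.3206 sq ft


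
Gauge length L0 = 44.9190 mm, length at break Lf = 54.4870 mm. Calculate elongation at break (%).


Formula: Elongation = (Lf - L0) / L0 * 100
Substituting: Elongation = (54.4870 - 44.9190) / 44.9190 * 100
Result: 21.3006 %


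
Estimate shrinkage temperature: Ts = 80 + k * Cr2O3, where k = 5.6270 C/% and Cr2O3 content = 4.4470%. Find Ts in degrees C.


Formula: Ts = 80 + k * Cr2O3
Substituting: Ts = 80 + 5.6270 * 4.4470
Result: 105.0233 C


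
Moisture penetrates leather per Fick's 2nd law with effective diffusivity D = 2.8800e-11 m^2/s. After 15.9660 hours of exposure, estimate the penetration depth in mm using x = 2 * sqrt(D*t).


t = 15.9660 hr * 3600 = 57477.6000 s
D * t = 2.8800e-11 * 57477.6000 = 1.6554e-06
x = 2 * sqrt(D*t) = 2 * sqrt(1.6554e-06) = 0.00257321 m = 2.5732 mm


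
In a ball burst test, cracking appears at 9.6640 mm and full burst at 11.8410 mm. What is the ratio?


Formula: Ratio = crack / burst
Substituting: Ratio = 9.6640 / 11.8410
Result: 0.8161


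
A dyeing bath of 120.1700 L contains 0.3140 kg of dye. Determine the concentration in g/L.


Formula: Conc = dye_mass(kg) / volume(L) * 1000
Substituting: Conc = 0.3140 / 120.1700 * 1000
Result: 2.6130 g/L


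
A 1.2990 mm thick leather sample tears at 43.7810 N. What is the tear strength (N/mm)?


Formula: Tear strength = force / thickness
Substituting: Tear strength = 43.7810 / 1.2990
Result: 33.7036 N/mm


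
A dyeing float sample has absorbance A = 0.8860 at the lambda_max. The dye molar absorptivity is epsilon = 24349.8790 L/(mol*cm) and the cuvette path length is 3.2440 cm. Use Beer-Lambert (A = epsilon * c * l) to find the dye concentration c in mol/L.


Formula: c = A / (epsilon * l)
Substituting: c = 0.8860 / (24349.8790 * 3.2440)
Result: 1.1216e-05 mol/L


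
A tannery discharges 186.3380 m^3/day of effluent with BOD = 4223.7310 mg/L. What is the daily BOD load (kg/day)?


Formula: BOD_load = volume * conc / 1000
Substituting: BOD_load = 186.3380 * 4223.7310 / 1000
Result: 787.0416 kg/day


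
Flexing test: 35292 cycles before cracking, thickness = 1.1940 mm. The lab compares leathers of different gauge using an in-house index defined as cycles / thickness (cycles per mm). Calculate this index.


Formula: Index = cycles / thickness
Substituting: Index = 35292 / 1.1940
Result: 29557.7889 cycles/mm


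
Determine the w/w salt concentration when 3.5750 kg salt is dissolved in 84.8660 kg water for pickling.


Formula: Conc = salt / (water + salt) * 100
Substituting: Conc = 3.5750 / (84.8660 + 3.5750) * 100
Result: 4.0422 %


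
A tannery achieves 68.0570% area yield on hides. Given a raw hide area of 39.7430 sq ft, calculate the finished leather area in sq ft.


Formula: finished = raw * yield / 100
Substituting: finished = 39.7430 * 68.0570 / 100
Result: 27.0479 sq ft


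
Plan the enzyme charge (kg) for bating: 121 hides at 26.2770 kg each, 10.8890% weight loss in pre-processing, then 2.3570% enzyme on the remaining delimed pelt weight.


Total_raw = N * avg_wt = 121 * 26.2770 = 3179.5170 kg
Substrate = Total_raw * (1 - loss/100) = 3179.5170 * (1 - 10.8890/100) = 2833.2994 kg
Enzyme = Substrate * pct / 100 = 2833.2994 * 2.3570 / 100 = 66.7809 kg


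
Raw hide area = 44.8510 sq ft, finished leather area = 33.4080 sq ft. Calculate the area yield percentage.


Formula: Yield = finished / raw * 100
Substituting: Yield = 33.4080 / 44.8510 * 100
Result: 74.4866 %


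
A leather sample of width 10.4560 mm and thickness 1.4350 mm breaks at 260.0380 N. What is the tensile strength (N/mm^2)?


Formula: TS = force / (width * thickness)
Substituting: TS = 260.0380 / (10.4560 * 1.4350)
Result: 17.3308 N/mm^2


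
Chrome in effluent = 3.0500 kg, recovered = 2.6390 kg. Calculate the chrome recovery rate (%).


Formula: Recovery = recovered / input * 100
Substituting: Recovery = 2.6390 / 3.0500 * 100
Result: 86.5246 %


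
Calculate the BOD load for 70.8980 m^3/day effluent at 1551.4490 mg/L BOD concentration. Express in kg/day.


Formula: BOD_load = volume * conc / 1000
Substituting: BOD_load = 70.8980 * 1551.4490 / 1000
Result: 109.9946 kg/day


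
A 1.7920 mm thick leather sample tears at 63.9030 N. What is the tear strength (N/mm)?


Formula: Tear strength = force / thickness
Substituting: Tear strength = 63.9030 / 1.7920
Result: 35.6602 N/mm


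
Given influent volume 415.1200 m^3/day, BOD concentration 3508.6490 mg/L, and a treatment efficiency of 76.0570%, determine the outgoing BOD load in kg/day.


Load_in = volume * conc / 1000 = 415.1200 * 3508.6490 / 1000 = 1456.5104 kg/day
Removed = Load_in * eff / 100 = 1456.5104 * 76.0570 / 100 = 1107.7781 kg/day
Load_out = Load_in - Removed = 1456.5104 - 1107.7781 = 348.7323 kg/day


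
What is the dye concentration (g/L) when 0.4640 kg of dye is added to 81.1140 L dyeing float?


Formula: Conc = dye_mass(kg) / volume(L) * 1000
Substituting: Conc = 0.4640 / 81.1140 * 1000
Result: 5.7203 g/L


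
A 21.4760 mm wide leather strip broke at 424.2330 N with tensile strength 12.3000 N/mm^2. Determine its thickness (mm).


Formula: t = F / (TS * w)
Substituting: t = 424.2330 / (12.3000 * 21.4760)
Result: 1.6060 mm


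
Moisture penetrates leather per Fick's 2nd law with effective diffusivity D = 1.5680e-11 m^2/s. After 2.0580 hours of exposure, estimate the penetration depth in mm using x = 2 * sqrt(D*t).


t = 2.0580 hr * 3600 = 7408.8000 s
D * t = 1.5680e-11 * 7408.8000 = 1.1617e-07
x = 2 * sqrt(D*t) = 2 * sqrt(1.1617e-07) = 6.8167e-04 m = 0.6817 mm


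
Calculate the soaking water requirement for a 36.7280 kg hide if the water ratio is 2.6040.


Formula: Water = hide_weight * ratio
Substituting: Water = 36.7280 * 2.6040
Result: 95.6397 kg


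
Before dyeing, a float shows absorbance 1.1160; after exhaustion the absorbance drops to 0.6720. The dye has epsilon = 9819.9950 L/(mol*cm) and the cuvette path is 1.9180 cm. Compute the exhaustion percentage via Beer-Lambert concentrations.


c_initial = A_i / (epsilon * l) = 1.1160 / (9819.9950 * 1.9180) = 5.9252e-05 mol/L
c_final = A_f / (epsilon * l) = 0.6720 / (9819.9950 * 1.9180) = 3.5679e-05 mol/L
Exhaustion = (c_initial - c_final) / c_initial * 100 = (5.9252e-05 - 3.5679e-05) / 5.9252e-05 * 100 = 39.7849 %


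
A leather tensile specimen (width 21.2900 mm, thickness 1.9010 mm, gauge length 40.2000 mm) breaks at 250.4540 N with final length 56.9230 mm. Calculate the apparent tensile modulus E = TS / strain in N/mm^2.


TS = F / (w * t) = 250.4540 / (21.2900 * 1.9010) = 6.1883 N/mm^2
strain = (Lf - L0) / L0 = (56.9230 - 40.2000) / 40.2000 = 0.4160
E = TS / strain = 6.1883 / 0.4160 = 14.8759 N/mm^2


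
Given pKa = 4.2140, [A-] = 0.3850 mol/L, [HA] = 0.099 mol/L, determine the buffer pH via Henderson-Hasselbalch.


ratio = [A-] / [HA] = 0.3850 / 0.099 = 3.8889
log10(ratio) = 0.5898
pH = pKa + log10(ratio) = 4.2140 + 0.5898 = 4.8038


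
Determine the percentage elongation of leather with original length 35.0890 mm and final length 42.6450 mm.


Formula: Elongation = (Lf - L0) / L0 * 100
Substituting: Elongation = (42.6450 - 35.0890) / 35.0890 * 100
Result: 21.5338 %


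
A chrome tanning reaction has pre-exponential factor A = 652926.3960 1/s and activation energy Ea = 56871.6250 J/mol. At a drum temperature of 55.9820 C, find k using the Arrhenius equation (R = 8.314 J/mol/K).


T_K = T_C + 273.15 = 55.9820 + 273.15 = 329.1320 K
exponent = -Ea / (R * T_K) = -56871.6250 / (8.314 * 329.1320) = -20.7833
k = A * exp(exponent) = 652926.3960 * exp(-20.7833) = 6.1485e-04 1/s


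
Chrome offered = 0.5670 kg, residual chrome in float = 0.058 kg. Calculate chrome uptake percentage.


Formula: Uptake = (offered - residual) / offered * 100
Substituting: Uptake = (0.5670 - 0.058) / 0.5670 * 100
Result: 89.7707 %


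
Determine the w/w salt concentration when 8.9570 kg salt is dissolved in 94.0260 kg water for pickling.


Formula: Conc = salt / (water + salt) * 100
Substituting: Conc = 8.9570 / (94.0260 + 8.9570) * 100
Result: 8.6976 %


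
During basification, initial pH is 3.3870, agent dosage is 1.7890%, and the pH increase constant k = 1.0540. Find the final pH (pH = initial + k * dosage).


Formula: pH_final = pH_initial + k * base_pct
Substituting: pH_final = 3.3870 + 1.0540 * 1.7890
Result: 5.2726


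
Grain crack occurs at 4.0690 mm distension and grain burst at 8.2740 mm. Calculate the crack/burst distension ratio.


Formula: Ratio = crack / burst
Substituting: Ratio = 4.0690 / 8.2740
Result: 0.4918


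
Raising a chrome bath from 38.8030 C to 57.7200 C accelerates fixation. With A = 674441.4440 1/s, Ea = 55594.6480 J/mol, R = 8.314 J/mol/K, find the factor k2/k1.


T1 = 38.8030 + 273.15 = 311.9530 K; T2 = 57.7200 + 273.15 = 330.8700 K
k1 = A * exp(-Ea/(R*T1)) = 674441.4440 * exp(-55594.6480/(8.314*311.9530)) = 3.3084e-04 1/s
k2 = A * exp(-Ea/(R*T2)) = 674441.4440 * exp(-55594.6480/(8.314*330.8700)) = 0.00112685 1/s
k2/k1 = 0.00112685 / 3.3084e-04 = 3.4060


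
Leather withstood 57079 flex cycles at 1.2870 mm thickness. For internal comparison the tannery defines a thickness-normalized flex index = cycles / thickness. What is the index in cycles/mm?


Formula: Index = cycles / thickness
Substituting: Index = 57079 / 1.2870
Result: 44350.4274 cycles/mm


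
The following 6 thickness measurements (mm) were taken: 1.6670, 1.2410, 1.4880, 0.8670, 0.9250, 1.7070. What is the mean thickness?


Formula: Average = sum / n
Substituting: Average = 7.8950 / 6
Result: 1.3158 mm


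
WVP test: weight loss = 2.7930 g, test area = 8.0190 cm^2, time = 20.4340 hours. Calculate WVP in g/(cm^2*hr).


Formula: WVP = loss / (area * time)
Substituting: WVP = 2.7930 / (8.0190 * 20.4340)
Result: 0.017045 g/(cm^2*hr)


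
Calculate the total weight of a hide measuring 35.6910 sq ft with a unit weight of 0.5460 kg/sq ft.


Formula: Weight = area * weight_per_sqft
Substituting: Weight = 35.6910 * 0.5460
Result: 19.4873 kg


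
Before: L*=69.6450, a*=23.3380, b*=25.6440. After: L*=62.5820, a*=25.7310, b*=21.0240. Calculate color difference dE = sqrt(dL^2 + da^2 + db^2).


dL = -7.0630, da = 2.3930, db = -4.6200
dE = sqrt((-7.0630)^2 + 2.3930^2 + (-4.6200)^2) = 8.7725


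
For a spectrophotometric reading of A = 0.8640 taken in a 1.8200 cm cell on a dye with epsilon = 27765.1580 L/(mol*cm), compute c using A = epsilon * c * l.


Formula: c = A / (epsilon * l)
Substituting: c = 0.8640 / (27765.1580 * 1.8200)
Result: 1.7098e-05 mol/L


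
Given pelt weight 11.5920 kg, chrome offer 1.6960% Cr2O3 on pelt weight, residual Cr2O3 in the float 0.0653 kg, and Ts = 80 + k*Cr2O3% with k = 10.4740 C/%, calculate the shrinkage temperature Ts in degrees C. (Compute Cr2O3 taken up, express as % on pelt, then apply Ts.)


Offered = pelt * offer_pct / 100 = 11.5920 * 1.6960 / 100 = 0.1966 kg
Uptake = offered - residual = 0.1966 - 0.0653 = 0.1313 kg
Cr2O3% on pelt = uptake / pelt * 100 = 0.1313 / 11.5920 * 100 = 1.1327 %
Ts = 80 + k * Cr2O3% = 80 + 10.4740 * 1.1327 = 91.8637 C


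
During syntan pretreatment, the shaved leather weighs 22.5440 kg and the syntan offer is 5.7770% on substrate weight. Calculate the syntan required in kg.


Formula: Syntan = substrate * pct / 100
Substituting: Syntan = 22.5440 * 5.7770 / 100
Result: 1.3024 kg


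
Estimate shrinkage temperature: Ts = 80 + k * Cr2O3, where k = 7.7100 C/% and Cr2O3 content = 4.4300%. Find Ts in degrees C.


Formula: Ts = 80 + k * Cr2O3
Substituting: Ts = 80 + 7.7100 * 4.4300
Result: 114.1553 C


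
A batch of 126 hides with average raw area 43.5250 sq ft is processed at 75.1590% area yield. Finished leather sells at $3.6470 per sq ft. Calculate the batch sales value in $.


Raw_total = N * avg_area = 126 * 43.5250 = 5484.1500 sq ft
Finished = Raw_total * yield / 100 = 5484.1500 * 75.1590 / 100 = 4121.8323 sq ft
Value = Finished * price = 4121.8323 * 3.6470 = 15032.3224 $


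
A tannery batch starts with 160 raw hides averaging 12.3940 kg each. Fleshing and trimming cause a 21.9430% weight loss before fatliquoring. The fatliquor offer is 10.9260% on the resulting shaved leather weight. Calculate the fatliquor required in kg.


Total_raw = N * avg_wt = 160 * 12.3940 = 1983.0400 kg
Substrate = Total_raw * (1 - loss/100) = 1983.0400 * (1 - 21.9430/100) = 1547.9015 kg
Fat = Substrate * pct / 100 = 1547.9015 * 10.9260 / 100 = 169.1237 kg


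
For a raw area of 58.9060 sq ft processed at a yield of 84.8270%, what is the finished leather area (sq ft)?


Formula: finished = raw * yield / 100
Substituting: finished = 58.9060 * 84.8270 / 100
Result: 49.9682 sq ft


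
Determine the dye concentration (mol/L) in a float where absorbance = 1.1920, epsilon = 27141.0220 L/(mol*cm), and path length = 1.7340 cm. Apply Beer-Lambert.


Formula: c = A / (epsilon * l)
Substituting: c = 1.1920 / (27141.0220 * 1.7340)
Result: 2.5328e-05 mol/L


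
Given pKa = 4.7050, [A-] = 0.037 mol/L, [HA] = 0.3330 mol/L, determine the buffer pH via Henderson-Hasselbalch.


ratio = [A-] / [HA] = 0.037 / 0.3330 = 0.1111
log10(ratio) = -0.9542
pH = pKa + log10(ratio) = 4.7050 - 0.9542 = 3.7508


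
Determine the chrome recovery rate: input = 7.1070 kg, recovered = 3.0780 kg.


Formula: Recovery = recovered / input * 100
Substituting: Recovery = 3.0780 / 7.1070 * 100
Result: 43.3094 %


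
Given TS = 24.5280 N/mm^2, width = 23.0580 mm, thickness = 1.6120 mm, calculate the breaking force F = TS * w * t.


Formula: F = TS * w * t
Substituting: F = 24.5280 * 23.0580 * 1.6120
Result: 911.6934 N


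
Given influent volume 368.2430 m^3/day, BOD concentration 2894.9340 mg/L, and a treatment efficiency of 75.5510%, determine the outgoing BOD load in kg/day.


Load_in = volume * conc / 1000 = 368.2430 * 2894.9340 / 1000 = 1066.0392 kg/day
Removed = Load_in * eff / 100 = 1066.0392 * 75.5510 / 100 = 805.4033 kg/day
Load_out = Load_in - Removed = 1066.0392 - 805.4033 = 260.6359 kg/day


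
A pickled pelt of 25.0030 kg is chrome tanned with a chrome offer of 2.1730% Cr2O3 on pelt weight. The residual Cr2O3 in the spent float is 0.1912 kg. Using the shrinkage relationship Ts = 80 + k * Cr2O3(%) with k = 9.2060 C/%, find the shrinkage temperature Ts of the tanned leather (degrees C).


Offered = pelt * offer_pct / 100 = 25.0030 * 2.1730 / 100 = 0.5433 kg
Uptake = offered - residual = 0.5433 - 0.1912 = 0.3521 kg
Cr2O3% on pelt = uptake / pelt * 100 = 0.3521 / 25.0030 * 100 = 1.4083 %
Ts = 80 + k * Cr2O3% = 80 + 9.2060 * 1.4083 = 92.9647 C


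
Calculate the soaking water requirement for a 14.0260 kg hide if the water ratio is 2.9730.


Formula: Water = hide_weight * ratio
Substituting: Water = 14.0260 * 2.9730
Result: 41.6993 kg


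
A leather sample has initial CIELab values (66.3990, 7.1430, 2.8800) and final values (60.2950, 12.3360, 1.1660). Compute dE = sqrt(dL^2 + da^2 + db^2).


dL = -6.1040, da = 5.1930, db = -1.7140
dE = sqrt((-6.1040)^2 + 5.1930^2 + (-1.7140)^2) = 8.1954


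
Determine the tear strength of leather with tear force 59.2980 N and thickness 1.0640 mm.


Formula: Tear strength = force / thickness
Substituting: Tear strength = 59.2980 / 1.0640
Result: 55.7312 N/mm


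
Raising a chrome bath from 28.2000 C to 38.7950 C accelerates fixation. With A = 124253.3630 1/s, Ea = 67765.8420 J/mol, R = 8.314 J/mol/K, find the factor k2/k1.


T1 = 28.2000 + 273.15 = 301.3500 K; T2 = 38.7950 + 273.15 = 311.9450 K
k1 = A * exp(-Ea/(R*T1)) = 124253.3630 * exp(-67765.8420/(8.314*301.3500)) = 2.2267e-07 1/s
k2 = A * exp(-Ea/(R*T2)) = 124253.3630 * exp(-67765.8420/(8.314*311.9450)) = 5.5799e-07 1/s
k2/k1 = 5.5799e-07 / 2.2267e-07 = 2.5059


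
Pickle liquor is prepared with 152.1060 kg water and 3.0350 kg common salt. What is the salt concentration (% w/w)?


Formula: Conc = salt / (water + salt) * 100
Substituting: Conc = 3.0350 / (152.1060 + 3.0350) * 100
Result: 1.9563 %


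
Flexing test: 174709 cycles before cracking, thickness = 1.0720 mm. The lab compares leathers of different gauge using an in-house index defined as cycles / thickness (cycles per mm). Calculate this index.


Formula: Index = cycles / thickness
Substituting: Index = 174709 / 1.0720
Result: 162974.8134 cycles/mm


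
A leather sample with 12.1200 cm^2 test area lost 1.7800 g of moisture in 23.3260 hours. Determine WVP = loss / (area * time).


Formula: WVP = loss / (area * time)
Substituting: WVP = 1.7800 / (12.1200 * 23.3260)
Result: 0.00629618 g/(cm^2*hr)


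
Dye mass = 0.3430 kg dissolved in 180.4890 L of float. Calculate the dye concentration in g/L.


Formula: Conc = dye_mass(kg) / volume(L) * 1000
Substituting: Conc = 0.3430 / 180.4890 * 1000
Result: 1.9004 g/L


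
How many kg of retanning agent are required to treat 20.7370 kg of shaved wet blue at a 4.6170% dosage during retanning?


Formula: Retan = substrate * pct / 100
Substituting: Retan = 20.7370 * 4.6170 / 100
Result: 0.9574 kg


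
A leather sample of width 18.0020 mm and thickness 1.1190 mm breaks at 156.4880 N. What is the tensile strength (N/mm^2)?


Formula: TS = force / (width * thickness)
Substituting: TS = 156.4880 / (18.0020 * 1.1190)
Result: 7.7684 N/mm^2


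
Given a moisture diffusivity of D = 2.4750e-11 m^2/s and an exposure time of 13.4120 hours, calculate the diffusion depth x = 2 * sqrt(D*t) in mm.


t = 13.4120 hr * 3600 = 48283.2000 s
D * t = 2.4750e-11 * 48283.2000 = 1.1950e-06
x = 2 * sqrt(D*t) = 2 * sqrt(1.1950e-06) = 0.00218633 m = 2.1863 mm


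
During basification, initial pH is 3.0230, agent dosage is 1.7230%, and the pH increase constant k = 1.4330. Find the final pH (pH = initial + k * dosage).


Formula: pH_final = pH_initial + k * base_pct
Substituting: pH_final = 3.0230 + 1.4330 * 1.7230
Result: 5.4921


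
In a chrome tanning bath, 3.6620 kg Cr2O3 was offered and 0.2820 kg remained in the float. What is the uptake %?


Formula: Uptake = (offered - residual) / offered * 100
Substituting: Uptake = (3.6620 - 0.2820) / 3.6620 * 100
Result: 92.2993 %


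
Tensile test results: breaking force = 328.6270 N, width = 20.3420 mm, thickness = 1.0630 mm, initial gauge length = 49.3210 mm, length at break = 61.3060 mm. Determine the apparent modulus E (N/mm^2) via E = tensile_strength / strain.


TS = F / (w * t) = 328.6270 / (20.3420 * 1.0630) = 15.1976 N/mm^2
strain = (Lf - L0) / L0 = (61.3060 - 49.3210) / 49.3210 = 0.2430
E = TS / strain = 15.1976 / 0.2430 = 62.5418 N/mm^2


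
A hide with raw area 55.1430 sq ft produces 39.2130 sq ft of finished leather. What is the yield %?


Formula: Yield = finished / raw * 100
Substituting: Yield = 39.2130 / 55.1430 * 100
Result: 71.1115 %


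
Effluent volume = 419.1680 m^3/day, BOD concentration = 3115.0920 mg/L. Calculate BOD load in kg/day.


Formula: BOD_load = volume * conc / 1000
Substituting: BOD_load = 419.1680 * 3115.0920 / 1000
Result: 1305.7469 kg/day


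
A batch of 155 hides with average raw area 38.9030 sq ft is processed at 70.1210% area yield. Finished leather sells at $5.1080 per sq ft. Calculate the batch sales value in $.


Raw_total = N * avg_area = 155 * 38.9030 = 6029.9650 sq ft
Finished = Raw_total * yield / 100 = 6029.9650 * 70.1210 / 100 = 4228.2718 sq ft
Value = Finished * price = 4228.2718 * 5.1080 = 21598.0121 $


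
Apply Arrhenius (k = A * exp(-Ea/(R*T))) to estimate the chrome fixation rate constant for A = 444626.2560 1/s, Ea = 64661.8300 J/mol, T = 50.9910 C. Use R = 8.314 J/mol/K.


T_K = T_C + 273.15 = 50.9910 + 273.15 = 324.1410 K
exponent = -Ea / (R * T_K) = -64661.8300 / (8.314 * 324.1410) = -23.9941
k = A * exp(exponent) = 444626.2560 * exp(-23.9941) = 1.6885e-05 1/s


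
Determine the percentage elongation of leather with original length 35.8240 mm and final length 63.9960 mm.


Formula: Elongation = (Lf - L0) / L0 * 100
Substituting: Elongation = (63.9960 - 35.8240) / 35.8240 * 100
Result: 78.6400 %


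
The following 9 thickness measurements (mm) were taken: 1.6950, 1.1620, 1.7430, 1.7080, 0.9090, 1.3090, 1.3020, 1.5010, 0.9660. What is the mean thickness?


Formula: Average = sum / n
Substituting: Average = 12.2950 / 9
Result: 1.3661 mm


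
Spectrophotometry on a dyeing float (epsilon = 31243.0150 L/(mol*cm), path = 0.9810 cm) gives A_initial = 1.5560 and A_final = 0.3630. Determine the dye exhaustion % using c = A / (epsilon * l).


c_initial = A_i / (epsilon * l) = 1.5560 / (31243.0150 * 0.9810) = 5.0768e-05 mol/L
c_final = A_f / (epsilon * l) = 0.3630 / (31243.0150 * 0.9810) = 1.1844e-05 mol/L
Exhaustion = (c_initial - c_final) / c_initial * 100 = (5.0768e-05 - 1.1844e-05) / 5.0768e-05 * 100 = 76.6710 %


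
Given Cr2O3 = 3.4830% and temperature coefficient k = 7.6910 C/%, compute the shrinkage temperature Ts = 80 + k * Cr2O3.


Formula: Ts = 80 + k * Cr2O3
Substituting: Ts = 80 + 7.6910 * 3.4830
Result: 106.7878 C


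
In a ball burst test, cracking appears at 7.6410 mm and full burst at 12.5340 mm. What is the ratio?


Formula: Ratio = crack / burst
Substituting: Ratio = 7.6410 / 12.5340
Result: 0.6096


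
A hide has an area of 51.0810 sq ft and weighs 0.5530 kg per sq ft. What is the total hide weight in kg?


Formula: Weight = area * weight_per_sqft
Substituting: Weight = 51.0810 * 0.5530
Result: 28.2478 kg


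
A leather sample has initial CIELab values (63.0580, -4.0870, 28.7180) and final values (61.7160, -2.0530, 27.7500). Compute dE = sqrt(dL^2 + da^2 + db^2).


dL = -1.3420, da = 2.0340, db = -0.9680
dE = sqrt((-1.3420)^2 + 2.0340^2 + (-0.9680)^2) = 2.6220


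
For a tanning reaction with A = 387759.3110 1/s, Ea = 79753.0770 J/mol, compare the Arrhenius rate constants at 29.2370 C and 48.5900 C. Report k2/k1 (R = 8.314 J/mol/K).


T1 = 29.2370 + 273.15 = 302.3870 K; T2 = 48.5900 + 273.15 = 321.7400 K
k1 = A * exp(-Ea/(R*T1)) = 387759.3110 * exp(-79753.0770/(8.314*302.3870)) = 6.4779e-09 1/s
k2 = A * exp(-Ea/(R*T2)) = 387759.3110 * exp(-79753.0770/(8.314*321.7400)) = 4.3666e-08 1/s
k2/k1 = 4.3666e-08 / 6.4779e-09 = 6.7408


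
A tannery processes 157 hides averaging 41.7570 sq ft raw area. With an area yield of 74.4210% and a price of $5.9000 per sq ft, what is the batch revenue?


Raw_total = N * avg_area = 157 * 41.7570 = 6555.8490 sq ft
Finished = Raw_total * yield / 100 = 6555.8490 * 74.4210 / 100 = 4878.9284 sq ft
Value = Finished * price = 4878.9284 * 5.9000 = 28785.6775 $


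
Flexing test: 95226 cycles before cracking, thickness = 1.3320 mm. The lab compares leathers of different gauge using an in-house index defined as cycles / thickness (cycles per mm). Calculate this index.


Formula: Index = cycles / thickness
Substituting: Index = 95226 / 1.3320
Result: 71490.9910 cycles/mm


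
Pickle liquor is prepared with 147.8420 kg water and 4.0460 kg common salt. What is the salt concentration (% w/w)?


Formula: Conc = salt / (water + salt) * 100
Substituting: Conc = 4.0460 / (147.8420 + 4.0460) * 100
Result: 2.6638 %


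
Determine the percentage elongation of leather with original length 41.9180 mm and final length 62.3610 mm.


Formula: Elongation = (Lf - L0) / L0 * 100
Substituting: Elongation = (62.3610 - 41.9180) / 41.9180 * 100
Result: 48.7690 %


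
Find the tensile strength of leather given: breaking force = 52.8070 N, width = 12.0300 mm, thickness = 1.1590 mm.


Formula: TS = force / (width * thickness)
Substituting: TS = 52.8070 / (12.0300 * 1.1590)
Result: 3.7874 N/mm^2


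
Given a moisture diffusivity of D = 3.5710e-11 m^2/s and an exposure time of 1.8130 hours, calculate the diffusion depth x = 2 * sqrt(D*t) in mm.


t = 1.8130 hr * 3600 = 6526.8000 s
D * t = 3.5710e-11 * 6526.8000 = 2.3307e-07
x = 2 * sqrt(D*t) = 2 * sqrt(2.3307e-07) = 9.6555e-04 m = 0.9656 mm


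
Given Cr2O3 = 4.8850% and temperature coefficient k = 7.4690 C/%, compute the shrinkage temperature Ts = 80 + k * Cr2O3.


Formula: Ts = 80 + k * Cr2O3
Substituting: Ts = 80 + 7.4690 * 4.8850
Result: 116.4861 C


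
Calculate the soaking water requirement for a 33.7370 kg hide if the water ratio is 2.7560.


Formula: Water = hide_weight * ratio
Substituting: Water = 33.7370 * 2.7560
Result: 92.9792 kg


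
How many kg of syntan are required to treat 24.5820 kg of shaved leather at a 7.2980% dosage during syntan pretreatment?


Formula: Syntan = substrate * pct / 100
Substituting: Syntan = 24.5820 * 7.2980 / 100
Result: 1.7940 kg


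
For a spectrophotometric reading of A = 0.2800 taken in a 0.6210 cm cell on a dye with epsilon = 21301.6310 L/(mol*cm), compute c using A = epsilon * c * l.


Formula: c = A / (epsilon * l)
Substituting: c = 0.2800 / (21301.6310 * 0.6210)
Result: 2.1167e-05 mol/L


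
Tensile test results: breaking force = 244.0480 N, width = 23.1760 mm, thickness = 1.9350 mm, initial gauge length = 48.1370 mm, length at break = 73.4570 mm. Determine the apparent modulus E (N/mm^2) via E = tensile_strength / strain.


TS = F / (w * t) = 244.0480 / (23.1760 * 1.9350) = 5.4420 N/mm^2
strain = (Lf - L0) / L0 = (73.4570 - 48.1370) / 48.1370 = 0.5260
E = TS / strain = 5.4420 / 0.5260 = 10.3460 N/mm^2


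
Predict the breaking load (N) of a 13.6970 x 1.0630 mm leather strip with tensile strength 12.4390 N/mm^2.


Formula: F = TS * w * t
Substituting: F = 12.4390 * 13.6970 * 1.0630
Result: 181.1107 N


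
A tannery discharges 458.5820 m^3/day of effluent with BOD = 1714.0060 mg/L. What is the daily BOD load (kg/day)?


Formula: BOD_load = volume * conc / 1000
Substituting: BOD_load = 458.5820 * 1714.0060 / 1000
Result: 786.0123 kg/day


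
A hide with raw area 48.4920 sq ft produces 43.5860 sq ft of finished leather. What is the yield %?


Formula: Yield = finished / raw * 100
Substituting: Yield = 43.5860 / 48.4920 * 100
Result: 89.8829 %


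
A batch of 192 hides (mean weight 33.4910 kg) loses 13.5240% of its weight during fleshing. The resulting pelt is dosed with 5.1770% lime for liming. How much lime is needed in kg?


Total_raw = N * avg_wt = 192 * 33.4910 = 6430.2720 kg
Substrate = Total_raw * (1 - loss/100) = 6430.2720 * (1 - 13.5240/100) = 5560.6420 kg
Lime = Substrate * pct / 100 = 5560.6420 * 5.1770 / 100 = 287.8744 kg


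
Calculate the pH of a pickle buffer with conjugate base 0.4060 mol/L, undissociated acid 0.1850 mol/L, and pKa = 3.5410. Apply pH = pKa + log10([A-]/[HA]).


ratio = [A-] / [HA] = 0.4060 / 0.1850 = 2.1946
log10(ratio) = 0.3414
pH = pKa + log10(ratio) = 3.5410 + 0.3414 = 3.8824


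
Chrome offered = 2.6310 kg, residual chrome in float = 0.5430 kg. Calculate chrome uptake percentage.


Formula: Uptake = (offered - residual) / offered * 100
Substituting: Uptake = (2.6310 - 0.5430) / 2.6310 * 100
Result: 79.3615 %


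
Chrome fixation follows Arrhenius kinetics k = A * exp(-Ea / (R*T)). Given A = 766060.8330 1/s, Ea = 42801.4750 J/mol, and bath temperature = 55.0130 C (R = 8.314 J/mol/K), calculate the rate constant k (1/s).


T_K = T_C + 273.15 = 55.0130 + 273.15 = 328.1630 K
exponent = -Ea / (R * T_K) = -42801.4750 / (8.314 * 328.1630) = -15.6877
k = A * exp(exponent) = 766060.8330 * exp(-15.6877) = 0.1178 1/s


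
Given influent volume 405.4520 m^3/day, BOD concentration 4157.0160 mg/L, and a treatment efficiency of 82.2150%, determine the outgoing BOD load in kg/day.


Load_in = volume * conc / 1000 = 405.4520 * 4157.0160 / 1000 = 1685.4705 kg/day
Removed = Load_in * eff / 100 = 1685.4705 * 82.2150 / 100 = 1385.7095 kg/day
Load_out = Load_in - Removed = 1685.4705 - 1385.7095 = 299.7609 kg/day
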